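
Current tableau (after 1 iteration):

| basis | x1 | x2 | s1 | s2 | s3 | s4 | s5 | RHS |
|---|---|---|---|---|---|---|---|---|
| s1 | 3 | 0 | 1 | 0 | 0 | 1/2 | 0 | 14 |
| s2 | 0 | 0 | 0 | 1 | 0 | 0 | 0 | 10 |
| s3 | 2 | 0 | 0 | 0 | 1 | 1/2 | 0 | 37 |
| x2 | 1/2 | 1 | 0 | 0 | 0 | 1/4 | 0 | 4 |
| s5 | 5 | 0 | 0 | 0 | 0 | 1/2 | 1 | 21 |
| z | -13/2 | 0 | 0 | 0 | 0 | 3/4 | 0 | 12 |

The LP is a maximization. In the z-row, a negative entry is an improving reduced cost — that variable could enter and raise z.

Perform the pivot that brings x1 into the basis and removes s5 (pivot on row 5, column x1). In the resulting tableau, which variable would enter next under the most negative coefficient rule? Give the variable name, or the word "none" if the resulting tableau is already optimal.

none

Pivot element 5. New z-row = old z-row − (-13/2)·(row 5/5).
Updated z-row coefficients: x1: 0, x2: 0, s1: 0, s2: 0, s3: 0, s4: 7/5, s5: 13/10.
No coefficient is strictly negative; the tableau after this pivot is optimal.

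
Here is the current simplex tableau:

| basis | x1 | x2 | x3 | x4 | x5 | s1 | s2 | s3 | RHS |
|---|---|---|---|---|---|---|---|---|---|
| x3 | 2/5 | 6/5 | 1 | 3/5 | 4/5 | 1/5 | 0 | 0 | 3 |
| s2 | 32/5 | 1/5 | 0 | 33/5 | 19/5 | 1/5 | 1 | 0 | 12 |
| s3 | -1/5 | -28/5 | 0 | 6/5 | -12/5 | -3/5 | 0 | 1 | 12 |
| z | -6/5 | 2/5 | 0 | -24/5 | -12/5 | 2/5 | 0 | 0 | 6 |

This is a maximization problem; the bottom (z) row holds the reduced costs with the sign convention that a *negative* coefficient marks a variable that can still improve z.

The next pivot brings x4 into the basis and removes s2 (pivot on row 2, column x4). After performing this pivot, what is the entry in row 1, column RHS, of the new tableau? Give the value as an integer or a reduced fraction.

21/11

Pivot element is row 2, column x4: 33/5.
Normalize row 2: new (row 2, RHS) = 12/(33/5) = 20/11.
row 1 ← row 1 − (3/5)·(new row 2): 3 − (3/5)·(20/11) = 21/11.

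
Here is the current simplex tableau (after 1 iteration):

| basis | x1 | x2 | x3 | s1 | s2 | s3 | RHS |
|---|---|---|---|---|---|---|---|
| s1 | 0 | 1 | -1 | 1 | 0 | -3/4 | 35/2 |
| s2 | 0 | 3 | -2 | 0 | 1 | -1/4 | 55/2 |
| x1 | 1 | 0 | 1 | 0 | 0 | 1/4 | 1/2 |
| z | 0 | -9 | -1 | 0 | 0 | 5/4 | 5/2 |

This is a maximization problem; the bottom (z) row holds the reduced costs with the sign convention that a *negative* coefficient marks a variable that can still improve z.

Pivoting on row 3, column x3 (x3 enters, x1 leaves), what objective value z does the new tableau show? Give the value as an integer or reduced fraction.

Minimum ratio for x3: (1/2)/1 = 1/2.
z changes by −(z-row coeff of x3)·ratio = −(-1)·(1/2) = 1/2.
New z = 5/2 + (1/2) = 3.

3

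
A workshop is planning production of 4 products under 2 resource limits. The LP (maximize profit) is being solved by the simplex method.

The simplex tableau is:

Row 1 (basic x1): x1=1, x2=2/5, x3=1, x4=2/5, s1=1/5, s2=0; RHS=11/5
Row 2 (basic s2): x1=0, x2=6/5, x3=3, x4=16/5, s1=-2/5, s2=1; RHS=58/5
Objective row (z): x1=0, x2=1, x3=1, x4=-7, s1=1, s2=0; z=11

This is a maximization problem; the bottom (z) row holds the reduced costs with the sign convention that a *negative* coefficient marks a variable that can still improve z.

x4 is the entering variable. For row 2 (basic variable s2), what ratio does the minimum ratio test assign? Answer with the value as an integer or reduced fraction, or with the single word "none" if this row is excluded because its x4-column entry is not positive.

29/8

Ratio = RHS / (x4 entry) = (58/5) / (16/5) = 29/8.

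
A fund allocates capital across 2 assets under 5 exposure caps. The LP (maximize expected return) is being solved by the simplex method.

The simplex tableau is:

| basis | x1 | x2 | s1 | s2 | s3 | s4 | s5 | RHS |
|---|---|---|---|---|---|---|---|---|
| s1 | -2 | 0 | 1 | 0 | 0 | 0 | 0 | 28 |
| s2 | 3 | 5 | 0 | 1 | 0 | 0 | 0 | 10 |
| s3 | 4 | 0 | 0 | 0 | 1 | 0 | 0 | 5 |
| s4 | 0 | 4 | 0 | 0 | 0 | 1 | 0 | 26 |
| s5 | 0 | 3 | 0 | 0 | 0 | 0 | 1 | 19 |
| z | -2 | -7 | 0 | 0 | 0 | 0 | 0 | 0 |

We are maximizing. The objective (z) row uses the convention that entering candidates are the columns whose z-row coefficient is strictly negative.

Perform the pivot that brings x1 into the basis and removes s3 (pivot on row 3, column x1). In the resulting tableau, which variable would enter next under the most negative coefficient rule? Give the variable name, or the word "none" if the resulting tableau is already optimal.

x2

Pivot element 4. New z-row = old z-row − (-2)·(row 3/4).
Updated z-row coefficients: x1: 0, x2: -7, s1: 0, s2: 0, s3: 1/2, s4: 0, s5: 0.
The most negative is -7 in column x2, so x2 would enter next.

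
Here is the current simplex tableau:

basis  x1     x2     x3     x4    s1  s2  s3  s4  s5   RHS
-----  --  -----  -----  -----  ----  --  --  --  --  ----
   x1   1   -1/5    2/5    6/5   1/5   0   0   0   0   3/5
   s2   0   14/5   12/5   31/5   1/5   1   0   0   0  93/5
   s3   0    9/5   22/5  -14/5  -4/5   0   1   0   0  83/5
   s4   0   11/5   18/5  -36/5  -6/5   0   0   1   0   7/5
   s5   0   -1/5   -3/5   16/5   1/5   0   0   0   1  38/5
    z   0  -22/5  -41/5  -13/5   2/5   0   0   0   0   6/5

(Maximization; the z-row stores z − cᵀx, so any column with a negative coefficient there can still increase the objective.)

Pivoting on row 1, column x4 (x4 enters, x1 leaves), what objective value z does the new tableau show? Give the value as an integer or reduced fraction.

5/2

Minimum ratio for x4: (3/5)/(6/5) = 1/2.
z changes by −(z-row coeff of x4)·ratio = −(-13/5)·(1/2) = 13/10.
New z = 6/5 + (13/10) = 5/2.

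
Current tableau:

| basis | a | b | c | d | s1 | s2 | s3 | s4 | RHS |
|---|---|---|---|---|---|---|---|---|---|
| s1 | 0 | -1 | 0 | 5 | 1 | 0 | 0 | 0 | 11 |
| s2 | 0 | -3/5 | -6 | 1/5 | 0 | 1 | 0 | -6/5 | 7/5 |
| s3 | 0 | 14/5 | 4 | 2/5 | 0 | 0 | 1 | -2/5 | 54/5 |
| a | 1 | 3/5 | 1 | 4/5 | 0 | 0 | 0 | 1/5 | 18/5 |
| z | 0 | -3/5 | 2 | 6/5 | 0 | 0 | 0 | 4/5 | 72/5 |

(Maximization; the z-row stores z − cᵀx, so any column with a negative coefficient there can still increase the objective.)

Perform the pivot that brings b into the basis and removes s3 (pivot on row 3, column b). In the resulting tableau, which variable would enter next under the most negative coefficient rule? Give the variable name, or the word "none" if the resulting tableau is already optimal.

none

Pivot element 14/5. New z-row = old z-row − (-3/5)·(row 3/(14/5)).
Updated z-row coefficients: a: 0, b: 0, c: 20/7, d: 9/7, s1: 0, s2: 0, s3: 3/14, s4: 5/7.
No coefficient is strictly negative; the tableau after this pivot is optimal.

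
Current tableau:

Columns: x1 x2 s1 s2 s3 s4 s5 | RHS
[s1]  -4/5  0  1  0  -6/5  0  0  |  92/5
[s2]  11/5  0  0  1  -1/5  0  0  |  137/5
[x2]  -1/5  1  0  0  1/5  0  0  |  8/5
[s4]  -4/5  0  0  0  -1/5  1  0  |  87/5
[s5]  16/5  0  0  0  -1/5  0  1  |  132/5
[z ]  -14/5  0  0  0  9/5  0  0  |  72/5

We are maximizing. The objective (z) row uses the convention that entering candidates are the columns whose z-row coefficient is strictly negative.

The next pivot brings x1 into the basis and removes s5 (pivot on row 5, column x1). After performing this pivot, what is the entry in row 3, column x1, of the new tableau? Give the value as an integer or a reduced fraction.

0

Pivot element is row 5, column x1: 16/5.
Normalize row 5: new (row 5, x1) = (16/5)/(16/5) = 1.
row 3 ← row 3 − (-1/5)·(new row 5): -1/5 − (-1/5)·1 = 0.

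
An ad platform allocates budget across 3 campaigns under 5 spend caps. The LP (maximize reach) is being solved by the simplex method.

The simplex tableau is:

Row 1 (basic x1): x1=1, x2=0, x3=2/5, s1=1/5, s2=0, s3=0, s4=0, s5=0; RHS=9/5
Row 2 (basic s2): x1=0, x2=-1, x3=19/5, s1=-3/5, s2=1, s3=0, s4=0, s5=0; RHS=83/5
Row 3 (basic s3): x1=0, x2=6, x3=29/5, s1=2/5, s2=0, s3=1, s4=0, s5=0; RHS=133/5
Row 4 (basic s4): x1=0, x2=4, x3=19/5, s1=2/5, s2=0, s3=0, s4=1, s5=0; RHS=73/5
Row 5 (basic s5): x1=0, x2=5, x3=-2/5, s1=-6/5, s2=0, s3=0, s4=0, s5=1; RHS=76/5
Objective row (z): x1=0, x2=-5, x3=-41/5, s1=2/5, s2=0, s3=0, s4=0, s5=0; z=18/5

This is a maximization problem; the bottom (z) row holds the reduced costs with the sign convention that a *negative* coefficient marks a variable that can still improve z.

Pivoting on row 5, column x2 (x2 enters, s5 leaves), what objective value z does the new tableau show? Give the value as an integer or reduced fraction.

Minimum ratio for x2: (76/5)/5 = 76/25.
z changes by −(z-row coeff of x2)·ratio = −(-5)·(76/25) = 76/5.
New z = 18/5 + (76/5) = 94/5.

94/5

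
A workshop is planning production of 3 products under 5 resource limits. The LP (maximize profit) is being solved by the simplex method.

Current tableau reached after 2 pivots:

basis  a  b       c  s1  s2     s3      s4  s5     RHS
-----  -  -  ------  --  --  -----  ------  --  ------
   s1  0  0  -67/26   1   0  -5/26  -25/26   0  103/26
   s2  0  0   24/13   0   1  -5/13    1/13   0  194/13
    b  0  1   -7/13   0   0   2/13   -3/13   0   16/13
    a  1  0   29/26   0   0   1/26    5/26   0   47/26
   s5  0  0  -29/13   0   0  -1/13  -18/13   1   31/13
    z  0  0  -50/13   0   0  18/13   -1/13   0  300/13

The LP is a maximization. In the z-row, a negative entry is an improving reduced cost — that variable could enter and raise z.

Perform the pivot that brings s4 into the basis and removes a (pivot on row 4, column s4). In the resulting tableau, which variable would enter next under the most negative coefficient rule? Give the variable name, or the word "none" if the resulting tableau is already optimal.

c

Pivot element 5/26. New z-row = old z-row − (-1/13)·(row 4/(5/26)).
Updated z-row coefficients: a: 2/5, b: 0, c: -17/5, s1: 0, s2: 0, s3: 7/5, s4: 0, s5: 0.
The most negative is -17/5 in column c, so c would enter next.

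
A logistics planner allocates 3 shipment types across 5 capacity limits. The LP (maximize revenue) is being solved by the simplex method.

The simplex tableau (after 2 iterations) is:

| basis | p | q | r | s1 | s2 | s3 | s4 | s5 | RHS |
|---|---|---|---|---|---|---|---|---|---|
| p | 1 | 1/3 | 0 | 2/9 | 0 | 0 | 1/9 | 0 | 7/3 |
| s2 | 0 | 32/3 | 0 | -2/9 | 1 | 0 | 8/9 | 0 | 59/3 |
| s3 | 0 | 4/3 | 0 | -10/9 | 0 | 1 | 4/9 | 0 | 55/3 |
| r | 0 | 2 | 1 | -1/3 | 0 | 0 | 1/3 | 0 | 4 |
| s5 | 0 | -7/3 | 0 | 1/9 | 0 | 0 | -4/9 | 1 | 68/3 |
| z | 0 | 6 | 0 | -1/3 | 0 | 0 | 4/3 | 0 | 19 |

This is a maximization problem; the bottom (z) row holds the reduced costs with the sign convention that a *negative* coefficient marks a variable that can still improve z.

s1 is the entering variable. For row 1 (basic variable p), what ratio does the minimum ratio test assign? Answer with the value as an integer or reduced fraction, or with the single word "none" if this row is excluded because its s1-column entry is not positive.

Ratio = RHS / (s1 entry) = (7/3) / (2/9) = 21/2.

21/2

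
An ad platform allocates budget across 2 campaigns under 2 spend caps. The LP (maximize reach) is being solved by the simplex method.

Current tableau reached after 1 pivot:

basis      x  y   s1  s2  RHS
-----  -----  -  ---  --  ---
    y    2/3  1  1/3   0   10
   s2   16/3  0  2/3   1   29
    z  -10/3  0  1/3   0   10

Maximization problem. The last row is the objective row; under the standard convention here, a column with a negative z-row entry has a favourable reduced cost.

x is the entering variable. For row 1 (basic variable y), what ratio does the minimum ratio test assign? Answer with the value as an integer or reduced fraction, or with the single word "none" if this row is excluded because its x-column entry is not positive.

Ratio = RHS / (x entry) = 10 / (2/3) = 15.

15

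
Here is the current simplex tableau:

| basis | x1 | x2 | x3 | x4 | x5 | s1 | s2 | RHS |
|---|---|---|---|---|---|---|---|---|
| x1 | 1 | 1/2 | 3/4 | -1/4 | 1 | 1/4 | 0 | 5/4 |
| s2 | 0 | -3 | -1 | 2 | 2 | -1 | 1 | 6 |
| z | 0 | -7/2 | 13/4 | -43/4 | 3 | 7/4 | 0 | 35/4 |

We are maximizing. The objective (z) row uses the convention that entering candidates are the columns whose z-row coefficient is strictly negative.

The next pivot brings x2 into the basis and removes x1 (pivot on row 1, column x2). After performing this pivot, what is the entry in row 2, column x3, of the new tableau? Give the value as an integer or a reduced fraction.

7/2

Pivot element is row 1, column x2: 1/2.
Normalize row 1: new (row 1, x3) = (3/4)/(1/2) = 3/2.
row 2 ← row 2 − (-3)·(new row 1): -1 − (-3)·(3/2) = 7/2.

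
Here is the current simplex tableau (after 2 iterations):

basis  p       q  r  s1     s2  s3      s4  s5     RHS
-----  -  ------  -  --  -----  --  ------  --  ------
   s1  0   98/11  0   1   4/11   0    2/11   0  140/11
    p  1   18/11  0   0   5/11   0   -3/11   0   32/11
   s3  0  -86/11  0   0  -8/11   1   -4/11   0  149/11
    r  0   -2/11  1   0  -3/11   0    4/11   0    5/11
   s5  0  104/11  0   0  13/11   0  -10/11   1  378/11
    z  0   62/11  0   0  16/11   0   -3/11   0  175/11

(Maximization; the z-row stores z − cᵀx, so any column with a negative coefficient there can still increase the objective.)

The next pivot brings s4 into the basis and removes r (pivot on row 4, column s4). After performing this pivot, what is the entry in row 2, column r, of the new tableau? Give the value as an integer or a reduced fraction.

Pivot element is row 4, column s4: 4/11.
Normalize row 4: new (row 4, r) = 1/(4/11) = 11/4.
row 2 ← row 2 − (-3/11)·(new row 4): 0 − (-3/11)·(11/4) = 3/4.

3/4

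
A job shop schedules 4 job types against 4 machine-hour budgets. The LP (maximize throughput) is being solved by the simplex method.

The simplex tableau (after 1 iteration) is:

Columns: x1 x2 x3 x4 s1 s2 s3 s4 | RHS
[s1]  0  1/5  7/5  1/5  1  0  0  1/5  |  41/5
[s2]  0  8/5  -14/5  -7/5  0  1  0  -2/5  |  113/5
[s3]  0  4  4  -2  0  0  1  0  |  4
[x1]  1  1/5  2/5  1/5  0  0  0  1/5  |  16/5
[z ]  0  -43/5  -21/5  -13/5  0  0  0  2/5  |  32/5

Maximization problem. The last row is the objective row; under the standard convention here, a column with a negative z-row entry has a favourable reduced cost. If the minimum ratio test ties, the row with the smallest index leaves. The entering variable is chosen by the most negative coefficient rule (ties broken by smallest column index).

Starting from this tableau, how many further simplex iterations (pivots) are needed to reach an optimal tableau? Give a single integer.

2

pivot: x2 in, s3 out → z = 15
pivot: x4 in, x1 out → z = 84
No improving column remains; optimal.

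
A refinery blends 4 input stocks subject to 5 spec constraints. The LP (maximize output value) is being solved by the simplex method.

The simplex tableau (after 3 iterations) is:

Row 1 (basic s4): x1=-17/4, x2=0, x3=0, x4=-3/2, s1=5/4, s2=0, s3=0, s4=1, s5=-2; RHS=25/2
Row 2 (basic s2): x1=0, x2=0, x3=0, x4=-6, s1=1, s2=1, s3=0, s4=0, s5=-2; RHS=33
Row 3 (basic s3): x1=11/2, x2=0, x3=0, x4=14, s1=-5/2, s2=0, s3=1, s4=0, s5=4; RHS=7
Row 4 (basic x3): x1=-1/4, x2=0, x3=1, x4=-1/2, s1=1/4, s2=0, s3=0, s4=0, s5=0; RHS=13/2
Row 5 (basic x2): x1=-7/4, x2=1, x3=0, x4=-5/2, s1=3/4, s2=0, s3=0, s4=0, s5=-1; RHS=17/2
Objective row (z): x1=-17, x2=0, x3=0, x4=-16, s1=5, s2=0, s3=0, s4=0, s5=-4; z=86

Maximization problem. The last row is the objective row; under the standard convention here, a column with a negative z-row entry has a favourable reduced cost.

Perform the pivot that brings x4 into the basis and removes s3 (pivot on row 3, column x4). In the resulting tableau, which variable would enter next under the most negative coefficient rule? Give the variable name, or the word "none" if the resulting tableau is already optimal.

x1

Pivot element 14. New z-row = old z-row − (-16)·(row 3/14).
Updated z-row coefficients: x1: -75/7, x2: 0, x3: 0, x4: 0, s1: 15/7, s2: 0, s3: 8/7, s4: 0, s5: 4/7.
The most negative is -75/7 in column x1, so x1 would enter next.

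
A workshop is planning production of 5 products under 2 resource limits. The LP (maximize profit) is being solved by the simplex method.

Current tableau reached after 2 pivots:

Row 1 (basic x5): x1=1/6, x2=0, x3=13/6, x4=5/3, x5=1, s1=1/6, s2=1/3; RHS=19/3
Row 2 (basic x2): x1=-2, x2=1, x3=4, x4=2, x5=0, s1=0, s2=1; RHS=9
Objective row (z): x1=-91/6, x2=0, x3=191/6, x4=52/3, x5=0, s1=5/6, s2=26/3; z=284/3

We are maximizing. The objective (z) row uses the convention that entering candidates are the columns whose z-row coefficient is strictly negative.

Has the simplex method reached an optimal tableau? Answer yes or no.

Column x1 has objective-row coefficient -91/6, which is negative; an improving pivot exists, so not yet optimal.

no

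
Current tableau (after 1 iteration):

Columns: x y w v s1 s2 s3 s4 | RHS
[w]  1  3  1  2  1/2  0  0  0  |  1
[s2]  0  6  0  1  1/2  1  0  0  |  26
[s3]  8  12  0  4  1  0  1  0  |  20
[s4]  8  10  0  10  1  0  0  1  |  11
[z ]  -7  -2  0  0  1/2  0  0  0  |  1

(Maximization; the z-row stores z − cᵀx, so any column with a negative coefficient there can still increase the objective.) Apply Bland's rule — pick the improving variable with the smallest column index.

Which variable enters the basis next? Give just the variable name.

x

Objective-row coefficients: x: -7, y: -2, w: 0, v: 0, s1: 1/2, s2: 0, s3: 0, s4: 0.
Improving columns: x, y. Bland's rule picks the smallest column index → x.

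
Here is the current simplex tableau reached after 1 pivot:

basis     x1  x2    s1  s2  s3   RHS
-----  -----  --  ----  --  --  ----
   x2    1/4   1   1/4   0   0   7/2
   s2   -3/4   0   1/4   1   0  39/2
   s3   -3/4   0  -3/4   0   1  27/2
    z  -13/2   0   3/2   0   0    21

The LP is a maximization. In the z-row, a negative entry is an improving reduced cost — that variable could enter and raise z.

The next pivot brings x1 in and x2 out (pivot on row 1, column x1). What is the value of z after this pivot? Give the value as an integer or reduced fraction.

Minimum ratio for x1: (7/2)/(1/4) = 14.
z changes by −(z-row coeff of x1)·ratio = −(-13/2)·14 = 91.
New z = 21 + 91 = 112.

112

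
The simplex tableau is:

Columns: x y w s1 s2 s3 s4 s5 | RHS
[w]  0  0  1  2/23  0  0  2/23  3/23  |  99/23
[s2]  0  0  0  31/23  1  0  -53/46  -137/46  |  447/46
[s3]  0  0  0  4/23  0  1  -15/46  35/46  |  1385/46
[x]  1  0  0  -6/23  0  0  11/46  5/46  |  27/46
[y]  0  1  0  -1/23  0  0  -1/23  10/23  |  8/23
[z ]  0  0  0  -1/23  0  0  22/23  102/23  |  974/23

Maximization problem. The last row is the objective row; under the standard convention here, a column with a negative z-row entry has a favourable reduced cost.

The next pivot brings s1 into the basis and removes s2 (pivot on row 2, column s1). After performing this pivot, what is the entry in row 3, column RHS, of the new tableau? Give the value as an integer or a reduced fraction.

Pivot element is row 2, column s1: 31/23.
Normalize row 2: new (row 2, RHS) = (447/46)/(31/23) = 447/62.
row 3 ← row 3 − (4/23)·(new row 2): 1385/46 − (4/23)·(447/62) = 1789/62.

1789/62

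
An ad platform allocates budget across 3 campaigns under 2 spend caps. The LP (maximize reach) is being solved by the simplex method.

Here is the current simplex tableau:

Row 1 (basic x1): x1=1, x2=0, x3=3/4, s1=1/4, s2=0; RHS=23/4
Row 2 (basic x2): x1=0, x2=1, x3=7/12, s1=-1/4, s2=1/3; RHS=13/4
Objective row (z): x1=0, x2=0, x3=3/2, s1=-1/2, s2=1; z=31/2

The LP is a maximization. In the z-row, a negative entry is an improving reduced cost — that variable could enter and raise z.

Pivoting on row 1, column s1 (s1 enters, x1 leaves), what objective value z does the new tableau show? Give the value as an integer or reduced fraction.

Minimum ratio for s1: (23/4)/(1/4) = 23.
z changes by −(z-row coeff of s1)·ratio = −(-1/2)·23 = 23/2.
New z = 31/2 + (23/2) = 27.

27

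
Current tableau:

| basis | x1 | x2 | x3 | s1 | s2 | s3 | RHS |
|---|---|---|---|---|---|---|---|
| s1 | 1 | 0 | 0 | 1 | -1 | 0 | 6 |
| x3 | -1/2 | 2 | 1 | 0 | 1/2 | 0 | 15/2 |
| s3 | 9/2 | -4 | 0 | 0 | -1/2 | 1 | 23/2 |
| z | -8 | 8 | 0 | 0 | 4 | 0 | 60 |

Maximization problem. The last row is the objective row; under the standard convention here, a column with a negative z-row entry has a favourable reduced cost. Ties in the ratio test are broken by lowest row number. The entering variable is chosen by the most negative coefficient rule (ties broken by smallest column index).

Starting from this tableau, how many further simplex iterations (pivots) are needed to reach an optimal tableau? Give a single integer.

1

pivot: x1 in, s3 out → z = 724/9
No improving column remains; optimal.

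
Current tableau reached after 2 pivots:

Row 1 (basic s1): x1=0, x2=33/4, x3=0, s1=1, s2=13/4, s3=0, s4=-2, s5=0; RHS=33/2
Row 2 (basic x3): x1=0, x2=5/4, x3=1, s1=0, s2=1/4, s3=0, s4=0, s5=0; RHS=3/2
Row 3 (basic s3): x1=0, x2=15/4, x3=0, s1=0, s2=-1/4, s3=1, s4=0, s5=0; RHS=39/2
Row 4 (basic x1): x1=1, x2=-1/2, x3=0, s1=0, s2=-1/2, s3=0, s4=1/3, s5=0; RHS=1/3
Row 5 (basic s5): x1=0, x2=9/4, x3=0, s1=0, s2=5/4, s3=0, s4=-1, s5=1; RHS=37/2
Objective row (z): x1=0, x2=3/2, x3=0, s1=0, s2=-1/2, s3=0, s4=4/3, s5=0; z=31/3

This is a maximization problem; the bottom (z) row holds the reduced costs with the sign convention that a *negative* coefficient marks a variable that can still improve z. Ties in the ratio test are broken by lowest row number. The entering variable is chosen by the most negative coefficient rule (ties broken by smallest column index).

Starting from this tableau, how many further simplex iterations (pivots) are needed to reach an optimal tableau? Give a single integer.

1

pivot: s2 in, s1 out → z = 502/39
No improving column remains; optimal.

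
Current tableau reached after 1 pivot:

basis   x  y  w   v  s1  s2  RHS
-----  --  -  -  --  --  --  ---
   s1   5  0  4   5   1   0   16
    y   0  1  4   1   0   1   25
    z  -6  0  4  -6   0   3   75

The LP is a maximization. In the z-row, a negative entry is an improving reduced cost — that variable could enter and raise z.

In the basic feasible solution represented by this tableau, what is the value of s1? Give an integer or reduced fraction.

s1 is basic (row 1); its value is the RHS of that row: 16.

16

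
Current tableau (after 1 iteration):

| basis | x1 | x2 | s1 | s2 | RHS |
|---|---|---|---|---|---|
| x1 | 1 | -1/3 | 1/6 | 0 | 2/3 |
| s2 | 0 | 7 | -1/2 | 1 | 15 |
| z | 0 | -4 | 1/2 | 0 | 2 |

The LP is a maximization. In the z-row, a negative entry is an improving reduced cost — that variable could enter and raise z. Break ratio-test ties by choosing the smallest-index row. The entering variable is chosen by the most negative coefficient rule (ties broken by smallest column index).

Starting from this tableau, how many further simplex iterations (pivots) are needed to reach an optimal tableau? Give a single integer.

1

pivot: x2 in, s2 out → z = 74/7
No improving column remains; optimal.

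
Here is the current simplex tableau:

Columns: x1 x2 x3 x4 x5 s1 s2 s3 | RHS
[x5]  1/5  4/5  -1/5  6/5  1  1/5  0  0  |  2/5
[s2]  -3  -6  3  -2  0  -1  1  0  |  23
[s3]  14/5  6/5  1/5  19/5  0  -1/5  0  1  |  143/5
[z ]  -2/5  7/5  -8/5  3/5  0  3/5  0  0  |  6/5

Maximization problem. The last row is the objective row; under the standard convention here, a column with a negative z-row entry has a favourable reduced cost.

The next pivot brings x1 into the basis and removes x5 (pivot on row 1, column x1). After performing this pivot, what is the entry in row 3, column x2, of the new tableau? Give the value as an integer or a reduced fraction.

Pivot element is row 1, column x1: 1/5.
Normalize row 1: new (row 1, x2) = (4/5)/(1/5) = 4.
row 3 ← row 3 − (14/5)·(new row 1): 6/5 − (14/5)·4 = -10.

-10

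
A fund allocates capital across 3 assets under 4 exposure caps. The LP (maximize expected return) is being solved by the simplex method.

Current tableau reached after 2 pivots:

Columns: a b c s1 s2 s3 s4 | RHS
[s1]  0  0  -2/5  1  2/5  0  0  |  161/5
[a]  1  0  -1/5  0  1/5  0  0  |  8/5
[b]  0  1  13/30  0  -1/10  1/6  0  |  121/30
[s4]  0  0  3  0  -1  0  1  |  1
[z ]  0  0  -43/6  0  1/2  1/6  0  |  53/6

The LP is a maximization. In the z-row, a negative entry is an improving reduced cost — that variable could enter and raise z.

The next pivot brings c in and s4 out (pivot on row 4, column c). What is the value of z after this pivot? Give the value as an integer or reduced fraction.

101/9

Minimum ratio for c: 1/3 = 1/3.
z changes by −(z-row coeff of c)·ratio = −(-43/6)·(1/3) = 43/18.
New z = 53/6 + (43/18) = 101/9.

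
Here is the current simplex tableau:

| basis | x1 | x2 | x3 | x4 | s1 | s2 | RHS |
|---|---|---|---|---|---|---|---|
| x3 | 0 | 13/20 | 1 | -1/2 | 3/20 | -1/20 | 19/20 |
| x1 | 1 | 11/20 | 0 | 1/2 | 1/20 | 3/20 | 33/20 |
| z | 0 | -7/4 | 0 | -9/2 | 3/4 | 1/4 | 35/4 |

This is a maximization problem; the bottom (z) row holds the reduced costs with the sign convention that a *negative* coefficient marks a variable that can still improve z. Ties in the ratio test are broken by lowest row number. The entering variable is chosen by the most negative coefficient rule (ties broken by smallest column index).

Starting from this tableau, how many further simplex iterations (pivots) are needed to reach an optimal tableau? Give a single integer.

pivot: x4 in, x1 out → z = 118/5
No improving column remains; optimal.

1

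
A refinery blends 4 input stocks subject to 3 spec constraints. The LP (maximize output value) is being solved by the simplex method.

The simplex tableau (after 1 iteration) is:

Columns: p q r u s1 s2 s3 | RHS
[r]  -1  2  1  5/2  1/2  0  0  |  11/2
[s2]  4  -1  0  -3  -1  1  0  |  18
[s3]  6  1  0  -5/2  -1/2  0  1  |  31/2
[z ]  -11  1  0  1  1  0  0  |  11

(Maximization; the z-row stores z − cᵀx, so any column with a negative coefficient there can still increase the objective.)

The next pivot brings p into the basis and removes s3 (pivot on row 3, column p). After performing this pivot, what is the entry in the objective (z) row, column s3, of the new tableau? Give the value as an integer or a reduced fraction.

Pivot element is row 3, column p: 6.
Normalize row 3: new (row 3, s3) = 1/6 = 1/6.
z-row ← z-row − (-11)·(new row 3): 0 − (-11)·(1/6) = 11/6.

11/6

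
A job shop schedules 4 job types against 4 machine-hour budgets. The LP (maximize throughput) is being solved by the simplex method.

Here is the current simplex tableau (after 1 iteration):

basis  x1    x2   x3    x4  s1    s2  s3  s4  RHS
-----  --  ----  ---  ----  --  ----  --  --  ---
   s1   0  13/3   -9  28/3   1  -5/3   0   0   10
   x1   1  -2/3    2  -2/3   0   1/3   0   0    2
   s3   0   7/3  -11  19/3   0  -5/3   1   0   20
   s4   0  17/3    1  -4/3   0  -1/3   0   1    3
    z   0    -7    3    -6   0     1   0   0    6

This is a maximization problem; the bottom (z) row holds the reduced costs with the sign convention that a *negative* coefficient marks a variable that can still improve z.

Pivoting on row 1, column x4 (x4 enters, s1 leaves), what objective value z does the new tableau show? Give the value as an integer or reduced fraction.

87/7

Minimum ratio for x4: 10/(28/3) = 15/14.
z changes by −(z-row coeff of x4)·ratio = −(-6)·(15/14) = 45/7.
New z = 6 + (45/7) = 87/7.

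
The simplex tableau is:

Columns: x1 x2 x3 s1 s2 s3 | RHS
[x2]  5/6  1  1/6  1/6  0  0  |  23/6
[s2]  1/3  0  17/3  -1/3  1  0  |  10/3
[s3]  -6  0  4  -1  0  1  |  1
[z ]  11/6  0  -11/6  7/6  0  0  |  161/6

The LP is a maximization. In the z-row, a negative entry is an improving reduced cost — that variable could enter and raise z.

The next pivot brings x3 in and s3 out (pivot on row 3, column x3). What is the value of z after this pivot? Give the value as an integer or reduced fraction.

655/24

Minimum ratio for x3: 1/4 = 1/4.
z changes by −(z-row coeff of x3)·ratio = −(-11/6)·(1/4) = 11/24.
New z = 161/6 + (11/24) = 655/24.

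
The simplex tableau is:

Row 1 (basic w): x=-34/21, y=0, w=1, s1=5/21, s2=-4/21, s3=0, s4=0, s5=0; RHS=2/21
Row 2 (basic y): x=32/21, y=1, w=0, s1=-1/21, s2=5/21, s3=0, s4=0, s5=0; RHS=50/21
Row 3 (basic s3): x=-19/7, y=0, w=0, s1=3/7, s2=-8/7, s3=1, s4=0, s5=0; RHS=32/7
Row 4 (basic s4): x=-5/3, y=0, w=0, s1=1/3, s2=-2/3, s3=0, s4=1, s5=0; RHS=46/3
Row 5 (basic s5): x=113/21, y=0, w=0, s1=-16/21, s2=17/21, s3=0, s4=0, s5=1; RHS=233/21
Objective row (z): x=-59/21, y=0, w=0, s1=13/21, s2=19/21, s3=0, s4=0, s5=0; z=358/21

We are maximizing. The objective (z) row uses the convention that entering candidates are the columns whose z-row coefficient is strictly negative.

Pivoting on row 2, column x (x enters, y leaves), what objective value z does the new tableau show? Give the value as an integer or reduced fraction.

343/16

Minimum ratio for x: (50/21)/(32/21) = 25/16.
z changes by −(z-row coeff of x)·ratio = −(-59/21)·(25/16) = 1475/336.
New z = 358/21 + (1475/336) = 343/16.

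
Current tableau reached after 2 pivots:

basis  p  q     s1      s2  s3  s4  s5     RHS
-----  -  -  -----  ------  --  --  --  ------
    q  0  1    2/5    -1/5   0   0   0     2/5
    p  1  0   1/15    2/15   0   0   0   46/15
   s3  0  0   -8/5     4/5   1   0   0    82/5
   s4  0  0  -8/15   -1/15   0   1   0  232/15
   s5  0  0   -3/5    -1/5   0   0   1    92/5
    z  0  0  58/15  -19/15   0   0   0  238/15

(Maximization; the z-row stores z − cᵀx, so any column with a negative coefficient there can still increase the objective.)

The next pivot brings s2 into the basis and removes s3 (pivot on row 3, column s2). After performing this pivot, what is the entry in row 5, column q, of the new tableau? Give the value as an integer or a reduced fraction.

0

Pivot element is row 3, column s2: 4/5.
Normalize row 3: new (row 3, q) = 0/(4/5) = 0.
row 5 ← row 5 − (-1/5)·(new row 3): 0 − (-1/5)·0 = 0.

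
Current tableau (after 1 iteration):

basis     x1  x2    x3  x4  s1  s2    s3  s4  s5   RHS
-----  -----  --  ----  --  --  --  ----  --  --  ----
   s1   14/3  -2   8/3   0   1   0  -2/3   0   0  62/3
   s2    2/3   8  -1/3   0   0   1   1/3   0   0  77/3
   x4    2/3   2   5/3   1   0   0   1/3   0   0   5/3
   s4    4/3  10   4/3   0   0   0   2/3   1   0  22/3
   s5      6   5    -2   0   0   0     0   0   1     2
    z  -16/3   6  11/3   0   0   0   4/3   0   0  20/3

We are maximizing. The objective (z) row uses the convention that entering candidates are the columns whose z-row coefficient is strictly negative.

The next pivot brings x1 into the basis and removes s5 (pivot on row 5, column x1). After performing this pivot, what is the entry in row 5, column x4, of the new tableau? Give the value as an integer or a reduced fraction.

0

Pivot element is row 5, column x1: 6.
Normalize row 5: new (row 5, x4) = 0/6 = 0.
Row 5 is the pivot row, so the entry is 0.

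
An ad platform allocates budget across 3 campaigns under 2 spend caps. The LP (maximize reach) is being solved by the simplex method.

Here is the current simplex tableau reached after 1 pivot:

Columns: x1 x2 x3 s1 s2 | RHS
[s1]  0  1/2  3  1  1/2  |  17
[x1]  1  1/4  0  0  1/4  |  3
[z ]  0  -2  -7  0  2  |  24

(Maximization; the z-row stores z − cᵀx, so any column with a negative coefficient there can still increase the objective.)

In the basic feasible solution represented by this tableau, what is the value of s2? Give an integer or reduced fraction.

0

s2 is nonbasic (not in the basis column), so its value in the current BFS is 0.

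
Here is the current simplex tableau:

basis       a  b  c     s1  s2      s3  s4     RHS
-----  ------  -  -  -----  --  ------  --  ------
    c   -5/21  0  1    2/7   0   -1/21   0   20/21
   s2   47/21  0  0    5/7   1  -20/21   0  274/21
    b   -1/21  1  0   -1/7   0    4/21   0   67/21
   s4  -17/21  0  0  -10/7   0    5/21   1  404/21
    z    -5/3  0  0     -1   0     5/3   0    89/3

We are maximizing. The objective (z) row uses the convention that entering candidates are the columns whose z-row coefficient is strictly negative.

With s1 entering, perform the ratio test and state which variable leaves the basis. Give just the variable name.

Ratios: row 1 (c): (20/21)/(2/7) = 10/3; row 2 (s2): (274/21)/(5/7) = 274/15; row 3 (b): entry -1/7 ≤ 0, skip; row 4 (s4): entry -10/7 ≤ 0, skip.
Minimum ratio 10/3 is in the c row, so c leaves.

c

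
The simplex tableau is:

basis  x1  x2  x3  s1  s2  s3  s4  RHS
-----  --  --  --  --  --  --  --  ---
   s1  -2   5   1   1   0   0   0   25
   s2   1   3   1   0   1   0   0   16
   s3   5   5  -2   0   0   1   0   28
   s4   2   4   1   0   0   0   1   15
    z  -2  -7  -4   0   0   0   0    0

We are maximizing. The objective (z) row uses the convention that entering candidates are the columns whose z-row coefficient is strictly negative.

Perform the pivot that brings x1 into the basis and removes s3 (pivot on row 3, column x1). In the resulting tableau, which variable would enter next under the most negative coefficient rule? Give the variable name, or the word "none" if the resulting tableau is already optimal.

Pivot element 5. New z-row = old z-row − (-2)·(row 3/5).
Updated z-row coefficients: x1: 0, x2: -5, x3: -24/5, s1: 0, s2: 0, s3: 2/5, s4: 0.
The most negative is -5 in column x2, so x2 would enter next.

x2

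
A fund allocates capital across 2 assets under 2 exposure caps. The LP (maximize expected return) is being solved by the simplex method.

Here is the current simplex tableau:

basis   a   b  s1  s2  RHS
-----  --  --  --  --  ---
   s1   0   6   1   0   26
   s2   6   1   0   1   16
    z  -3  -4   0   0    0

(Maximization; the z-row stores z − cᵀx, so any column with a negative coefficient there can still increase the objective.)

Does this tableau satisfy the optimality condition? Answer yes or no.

no

Column a has objective-row coefficient -3, which is negative; an improving pivot exists, so not yet optimal.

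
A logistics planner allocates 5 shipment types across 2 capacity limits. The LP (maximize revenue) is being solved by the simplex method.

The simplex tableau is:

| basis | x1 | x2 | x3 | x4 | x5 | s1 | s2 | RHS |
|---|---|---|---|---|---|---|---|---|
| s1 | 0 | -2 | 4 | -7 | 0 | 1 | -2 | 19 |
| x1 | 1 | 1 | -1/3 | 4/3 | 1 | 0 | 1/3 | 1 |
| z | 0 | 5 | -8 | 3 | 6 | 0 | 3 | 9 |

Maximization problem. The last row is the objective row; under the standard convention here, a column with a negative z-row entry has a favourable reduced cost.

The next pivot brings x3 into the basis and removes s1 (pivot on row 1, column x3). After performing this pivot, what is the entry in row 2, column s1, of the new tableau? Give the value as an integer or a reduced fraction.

Pivot element is row 1, column x3: 4.
Normalize row 1: new (row 1, s1) = 1/4 = 1/4.
row 2 ← row 2 − (-1/3)·(new row 1): 0 − (-1/3)·(1/4) = 1/12.

1/12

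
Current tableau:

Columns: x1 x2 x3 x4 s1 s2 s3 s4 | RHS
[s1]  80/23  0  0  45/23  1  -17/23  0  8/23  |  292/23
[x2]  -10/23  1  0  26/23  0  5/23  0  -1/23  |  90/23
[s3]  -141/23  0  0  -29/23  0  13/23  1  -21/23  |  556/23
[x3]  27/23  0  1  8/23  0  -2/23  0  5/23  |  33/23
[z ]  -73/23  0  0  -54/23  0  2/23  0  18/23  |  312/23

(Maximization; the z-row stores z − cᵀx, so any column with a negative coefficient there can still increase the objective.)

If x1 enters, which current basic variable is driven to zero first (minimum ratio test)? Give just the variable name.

x3

Ratios: row 1 (s1): (292/23)/(80/23) = 73/20; row 2 (x2): entry -10/23 ≤ 0, skip; row 3 (s3): entry -141/23 ≤ 0, skip; row 4 (x3): (33/23)/(27/23) = 11/9.
Minimum ratio 11/9 is in the x3 row, so x3 leaves.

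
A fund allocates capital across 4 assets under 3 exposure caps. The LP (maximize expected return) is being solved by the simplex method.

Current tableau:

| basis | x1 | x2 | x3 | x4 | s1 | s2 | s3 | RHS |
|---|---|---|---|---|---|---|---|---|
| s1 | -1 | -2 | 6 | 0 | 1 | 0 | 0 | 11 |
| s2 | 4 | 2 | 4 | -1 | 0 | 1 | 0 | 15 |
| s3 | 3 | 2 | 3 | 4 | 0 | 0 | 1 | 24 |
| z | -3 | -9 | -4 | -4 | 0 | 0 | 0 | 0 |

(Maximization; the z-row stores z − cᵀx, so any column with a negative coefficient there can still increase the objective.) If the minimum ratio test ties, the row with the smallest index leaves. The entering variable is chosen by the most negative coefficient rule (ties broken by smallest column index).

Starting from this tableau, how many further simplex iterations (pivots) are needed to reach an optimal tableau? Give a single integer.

pivot: x2 in, s2 out → z = 135/2
pivot: x4 in, s3 out → z = 414/5
No improving column remains; optimal.

2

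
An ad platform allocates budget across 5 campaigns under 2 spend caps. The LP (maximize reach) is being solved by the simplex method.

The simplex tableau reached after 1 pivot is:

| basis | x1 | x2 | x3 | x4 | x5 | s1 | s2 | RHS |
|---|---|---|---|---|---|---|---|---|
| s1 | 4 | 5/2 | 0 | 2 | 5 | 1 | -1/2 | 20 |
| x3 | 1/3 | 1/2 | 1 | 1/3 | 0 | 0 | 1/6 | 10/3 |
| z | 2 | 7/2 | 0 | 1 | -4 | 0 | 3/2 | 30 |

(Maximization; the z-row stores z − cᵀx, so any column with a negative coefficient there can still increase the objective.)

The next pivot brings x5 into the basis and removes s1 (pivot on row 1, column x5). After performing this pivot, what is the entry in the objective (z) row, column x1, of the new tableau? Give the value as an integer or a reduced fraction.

Pivot element is row 1, column x5: 5.
Normalize row 1: new (row 1, x1) = 4/5 = 4/5.
z-row ← z-row − (-4)·(new row 1): 2 − (-4)·(4/5) = 26/5.

26/5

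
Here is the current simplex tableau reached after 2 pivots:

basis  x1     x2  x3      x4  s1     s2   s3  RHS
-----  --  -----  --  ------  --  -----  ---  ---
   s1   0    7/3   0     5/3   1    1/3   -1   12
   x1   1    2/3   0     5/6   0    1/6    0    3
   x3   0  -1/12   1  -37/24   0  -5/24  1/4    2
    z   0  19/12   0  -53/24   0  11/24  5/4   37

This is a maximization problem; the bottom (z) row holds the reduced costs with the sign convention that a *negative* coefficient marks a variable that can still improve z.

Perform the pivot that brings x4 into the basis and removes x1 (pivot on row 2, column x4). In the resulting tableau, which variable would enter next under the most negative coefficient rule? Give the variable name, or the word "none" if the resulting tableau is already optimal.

none

Pivot element 5/6. New z-row = old z-row − (-53/24)·(row 2/(5/6)).
Updated z-row coefficients: x1: 53/20, x2: 67/20, x3: 0, x4: 0, s1: 0, s2: 9/10, s3: 5/4.
No coefficient is strictly negative; the tableau after this pivot is optimal.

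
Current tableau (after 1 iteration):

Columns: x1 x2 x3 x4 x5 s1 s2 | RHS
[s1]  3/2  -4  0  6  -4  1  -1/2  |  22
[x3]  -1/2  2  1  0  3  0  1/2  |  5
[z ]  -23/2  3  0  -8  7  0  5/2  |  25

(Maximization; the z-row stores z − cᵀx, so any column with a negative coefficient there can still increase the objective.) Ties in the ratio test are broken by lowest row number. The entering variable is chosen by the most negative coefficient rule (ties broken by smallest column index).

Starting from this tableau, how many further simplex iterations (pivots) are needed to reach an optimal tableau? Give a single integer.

pivot: x1 in, s1 out → z = 581/3
pivot: x2 in, x3 out → z = 1411/2
No improving column remains; optimal.

2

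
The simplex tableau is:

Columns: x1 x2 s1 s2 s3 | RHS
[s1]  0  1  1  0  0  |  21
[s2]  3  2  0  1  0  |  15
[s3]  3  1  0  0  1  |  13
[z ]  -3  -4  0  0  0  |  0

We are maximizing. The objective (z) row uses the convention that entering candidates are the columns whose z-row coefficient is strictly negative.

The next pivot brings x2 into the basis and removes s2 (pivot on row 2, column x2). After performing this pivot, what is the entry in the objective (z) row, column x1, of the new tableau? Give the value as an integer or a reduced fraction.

3

Pivot element is row 2, column x2: 2.
Normalize row 2: new (row 2, x1) = 3/2 = 3/2.
z-row ← z-row − (-4)·(new row 2): -3 − (-4)·(3/2) = 3.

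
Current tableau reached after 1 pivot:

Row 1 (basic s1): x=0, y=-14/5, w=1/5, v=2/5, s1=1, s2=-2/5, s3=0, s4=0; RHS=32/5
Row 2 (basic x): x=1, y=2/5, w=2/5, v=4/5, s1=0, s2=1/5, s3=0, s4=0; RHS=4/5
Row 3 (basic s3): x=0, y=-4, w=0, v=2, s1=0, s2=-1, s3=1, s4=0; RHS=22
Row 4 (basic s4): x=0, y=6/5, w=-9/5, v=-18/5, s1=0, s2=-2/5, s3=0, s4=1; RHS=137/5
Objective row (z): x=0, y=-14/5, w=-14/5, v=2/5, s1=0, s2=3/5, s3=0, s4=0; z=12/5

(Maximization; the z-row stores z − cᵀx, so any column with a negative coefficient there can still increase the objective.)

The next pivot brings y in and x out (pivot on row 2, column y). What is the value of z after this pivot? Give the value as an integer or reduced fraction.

8

Minimum ratio for y: (4/5)/(2/5) = 2.
z changes by −(z-row coeff of y)·ratio = −(-14/5)·2 = 28/5.
New z = 12/5 + (28/5) = 8.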